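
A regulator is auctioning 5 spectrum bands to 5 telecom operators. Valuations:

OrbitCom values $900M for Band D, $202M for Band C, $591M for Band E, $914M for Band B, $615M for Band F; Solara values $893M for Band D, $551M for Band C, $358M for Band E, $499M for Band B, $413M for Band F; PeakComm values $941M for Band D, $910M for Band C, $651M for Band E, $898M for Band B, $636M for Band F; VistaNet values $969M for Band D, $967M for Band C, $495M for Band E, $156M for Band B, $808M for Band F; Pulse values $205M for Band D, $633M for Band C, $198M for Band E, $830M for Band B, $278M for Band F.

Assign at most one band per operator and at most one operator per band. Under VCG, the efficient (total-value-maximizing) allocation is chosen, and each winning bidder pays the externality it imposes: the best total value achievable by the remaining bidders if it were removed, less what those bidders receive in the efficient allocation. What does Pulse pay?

Pulse pays $323M.

Efficient allocation: OrbitCom→Band E ($591M), Solara→Band D ($893M), PeakComm→Band C ($910M), VistaNet→Band F ($808M), Pulse→Band B ($830M); total welfare W = $4032M.
Pulse receives Band B at value $830M, so the others get W − 830 = $3202M.
Without Pulse: best allocation of the remaining 4 bidders over all 5 bands is OrbitCom→Band B ($914M), Solara→Band D ($893M), PeakComm→Band C ($910M), VistaNet→Band F ($808M), total $3525M.
VCG payment = (others' best without Pulse) − (others' welfare with Pulse) = 3525 − 3202 = $323M.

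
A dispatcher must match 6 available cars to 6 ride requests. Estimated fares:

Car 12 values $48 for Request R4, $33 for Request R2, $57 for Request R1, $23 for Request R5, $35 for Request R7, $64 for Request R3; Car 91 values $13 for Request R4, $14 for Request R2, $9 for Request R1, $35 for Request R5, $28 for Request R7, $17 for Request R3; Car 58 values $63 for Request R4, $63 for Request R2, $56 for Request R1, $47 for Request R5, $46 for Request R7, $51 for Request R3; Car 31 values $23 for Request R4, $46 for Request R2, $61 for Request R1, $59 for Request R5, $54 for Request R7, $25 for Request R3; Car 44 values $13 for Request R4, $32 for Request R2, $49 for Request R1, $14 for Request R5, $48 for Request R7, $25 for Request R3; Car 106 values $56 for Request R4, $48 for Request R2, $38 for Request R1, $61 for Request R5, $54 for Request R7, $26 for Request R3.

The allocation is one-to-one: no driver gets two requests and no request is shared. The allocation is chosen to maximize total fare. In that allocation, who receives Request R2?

Optimal: Car 12→Request R3 ($64), Car 91→Request R5 ($35), Car 58→Request R2 ($63), Car 31→Request R1 ($61), Car 44→Request R7 ($48), Car 106→Request R4 ($56) — total 64+35+63+61+48+56 = $327.
Column-greedy (each request in turn goes to its best remaining driver) gives $319, worse by 8.
Next-best assignment: Car 12→Request R3, Car 91→Request R5, Car 58→Request R2, Car 31→Request R7, Car 44→Request R1, Car 106→Request R4 = $321.
Car 58's own top request is Request R4 ($63), but forcing Car 58→Request R4 and reassigning the rest optimally gives only $319 — worse by 8.

Car 58 receives Request R2.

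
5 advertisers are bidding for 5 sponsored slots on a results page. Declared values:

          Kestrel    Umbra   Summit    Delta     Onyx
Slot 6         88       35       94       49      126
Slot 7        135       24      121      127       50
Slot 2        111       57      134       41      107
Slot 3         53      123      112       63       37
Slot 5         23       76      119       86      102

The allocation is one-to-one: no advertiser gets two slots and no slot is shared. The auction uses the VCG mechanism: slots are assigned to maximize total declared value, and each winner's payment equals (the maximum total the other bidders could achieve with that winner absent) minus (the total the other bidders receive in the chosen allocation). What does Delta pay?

Efficient allocation: Kestrel→Slot 2 ($111), Umbra→Slot 3 ($123), Summit→Slot 5 ($119), Delta→Slot 7 ($127), Onyx→Slot 6 ($126); total welfare W = $606.
Delta receives Slot 7 at value $127, so the others get W − 127 = $479.
Without Delta: best allocation of the remaining 4 bidders over all 5 slots is Kestrel→Slot 7 ($135), Umbra→Slot 3 ($123), Summit→Slot 2 ($134), Onyx→Slot 6 ($126), total $518.
VCG payment = (others' best without Delta) − (others' welfare with Delta) = 518 − 479 = $39.

Delta pays $39.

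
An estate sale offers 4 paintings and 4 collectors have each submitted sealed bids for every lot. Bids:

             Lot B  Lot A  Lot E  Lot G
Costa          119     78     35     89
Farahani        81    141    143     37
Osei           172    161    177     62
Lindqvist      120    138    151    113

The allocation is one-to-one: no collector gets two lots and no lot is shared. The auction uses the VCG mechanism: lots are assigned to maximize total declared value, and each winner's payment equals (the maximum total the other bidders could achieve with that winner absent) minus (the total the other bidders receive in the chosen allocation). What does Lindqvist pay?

Lindqvist pays $35.

Efficient allocation: Costa→Lot G ($89), Farahani→Lot A ($141), Osei→Lot B ($172), Lindqvist→Lot E ($151); total welfare W = $553.
Lindqvist receives Lot E at value $151, so the others get W − 151 = $402.
Without Lindqvist: best allocation of the remaining 3 bidders over all 4 lots is Costa→Lot B ($119), Farahani→Lot A ($141), Osei→Lot E ($177), total $437.
VCG payment = (others' best without Lindqvist) − (others' welfare with Lindqvist) = 437 − 402 = $35.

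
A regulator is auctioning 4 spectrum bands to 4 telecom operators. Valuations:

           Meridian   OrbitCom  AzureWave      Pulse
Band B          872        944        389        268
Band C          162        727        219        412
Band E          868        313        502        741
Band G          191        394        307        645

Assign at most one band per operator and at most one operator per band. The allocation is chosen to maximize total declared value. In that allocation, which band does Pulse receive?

Pulse receives Band G.

Optimal: Meridian→Band B ($872M), OrbitCom→Band C ($727M), AzureWave→Band E ($502M), Pulse→Band G ($645M) — total 872+727+502+645 = $2746M.
Max-entry greedy (repeatedly take the single best remaining cell) gives $2676M, worse by 70.
Pulse's own top band is Band E ($741M), but forcing Pulse→Band E and reassigning the rest optimally gives only $2647M — worse by 99.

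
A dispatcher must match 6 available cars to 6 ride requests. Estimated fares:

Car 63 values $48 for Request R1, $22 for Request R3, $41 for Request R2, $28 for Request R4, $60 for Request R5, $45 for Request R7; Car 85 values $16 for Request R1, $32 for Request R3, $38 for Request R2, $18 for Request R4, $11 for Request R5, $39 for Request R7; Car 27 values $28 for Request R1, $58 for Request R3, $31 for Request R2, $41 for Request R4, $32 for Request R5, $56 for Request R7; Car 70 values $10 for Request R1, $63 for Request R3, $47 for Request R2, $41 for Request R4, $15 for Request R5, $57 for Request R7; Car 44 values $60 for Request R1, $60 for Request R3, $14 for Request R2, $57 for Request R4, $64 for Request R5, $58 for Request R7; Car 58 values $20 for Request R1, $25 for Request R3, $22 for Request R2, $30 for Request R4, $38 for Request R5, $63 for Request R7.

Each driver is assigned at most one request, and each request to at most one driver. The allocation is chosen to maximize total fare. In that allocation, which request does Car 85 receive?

Car 85 receives Request R2.

Optimal: Car 63→Request R5 ($60), Car 85→Request R2 ($38), Car 27→Request R4 ($41), Car 70→Request R3 ($63), Car 44→Request R1 ($60), Car 58→Request R7 ($63) — total 60+38+41+63+60+63 = $325.
Row-greedy (each driver in turn takes its best remaining request) gives $294, worse by 31.
Next-best assignment: Car 63→Request R5, Car 85→Request R2, Car 27→Request R3, Car 70→Request R4, Car 44→Request R1, Car 58→Request R7 = $320.
No other one-to-one assignment exceeds $325.
Car 85's own top request is Request R7 ($39), but forcing Car 85→Request R7 and reassigning the rest optimally gives only $294 — worse by 31.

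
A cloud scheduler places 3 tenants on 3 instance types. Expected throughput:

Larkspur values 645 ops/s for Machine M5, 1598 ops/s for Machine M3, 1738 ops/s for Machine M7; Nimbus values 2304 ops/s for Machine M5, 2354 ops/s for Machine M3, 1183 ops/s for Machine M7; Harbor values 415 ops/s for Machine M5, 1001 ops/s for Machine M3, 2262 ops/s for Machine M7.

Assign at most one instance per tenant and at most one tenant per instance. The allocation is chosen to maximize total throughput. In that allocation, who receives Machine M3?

Larkspur receives Machine M3.

Optimal: Larkspur→Machine M3 (1598 ops/s), Nimbus→Machine M5 (2304 ops/s), Harbor→Machine M7 (2262 ops/s) — total 1598+2304+2262 = 6164 ops/s.
Larkspur's own top instance is Machine M7 (1738 ops/s), but forcing Larkspur→Machine M7 and reassigning the rest optimally gives only 5043 ops/s — worse by 1121.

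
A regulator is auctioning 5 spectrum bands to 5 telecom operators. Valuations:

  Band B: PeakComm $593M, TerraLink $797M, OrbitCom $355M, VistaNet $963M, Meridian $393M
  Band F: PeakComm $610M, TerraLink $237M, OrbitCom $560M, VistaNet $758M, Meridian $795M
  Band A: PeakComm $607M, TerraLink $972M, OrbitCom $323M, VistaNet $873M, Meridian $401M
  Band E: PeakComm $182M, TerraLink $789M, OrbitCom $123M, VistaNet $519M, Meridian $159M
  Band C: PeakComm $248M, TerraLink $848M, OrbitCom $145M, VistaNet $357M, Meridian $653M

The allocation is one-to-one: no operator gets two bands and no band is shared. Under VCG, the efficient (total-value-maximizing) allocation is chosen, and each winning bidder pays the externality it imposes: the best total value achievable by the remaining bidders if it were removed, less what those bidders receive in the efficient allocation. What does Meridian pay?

Efficient allocation: PeakComm→Band A ($607M), TerraLink→Band E ($789M), OrbitCom→Band F ($560M), VistaNet→Band B ($963M), Meridian→Band C ($653M); total welfare W = $3572M.
Meridian receives Band C at value $653M, so the others get W − 653 = $2919M.
Without Meridian: best allocation of the remaining 4 bidders over all 5 bands is PeakComm→Band A ($607M), TerraLink→Band C ($848M), OrbitCom→Band F ($560M), VistaNet→Band B ($963M), total $2978M.
VCG payment = (others' best without Meridian) − (others' welfare with Meridian) = 2978 − 2919 = $59M.

Meridian pays $59M.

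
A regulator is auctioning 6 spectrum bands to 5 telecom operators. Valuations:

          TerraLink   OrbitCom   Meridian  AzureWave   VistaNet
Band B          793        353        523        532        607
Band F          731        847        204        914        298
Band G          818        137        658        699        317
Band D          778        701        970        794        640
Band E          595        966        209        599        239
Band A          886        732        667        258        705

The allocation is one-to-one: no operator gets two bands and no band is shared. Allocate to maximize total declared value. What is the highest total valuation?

Maximum total: $4373M

Optimal: TerraLink→Band G ($818M), OrbitCom→Band E ($966M), Meridian→Band D ($970M), AzureWave→Band F ($914M), VistaNet→Band A ($705M) — total 818+966+970+914+705 = $4373M.
Row-greedy (each operator in turn takes its best remaining band) gives $4343M, worse by 30.
Next-best assignment: TerraLink→Band B, OrbitCom→Band E, Meridian→Band D, AzureWave→Band F, VistaNet→Band A = $4348M.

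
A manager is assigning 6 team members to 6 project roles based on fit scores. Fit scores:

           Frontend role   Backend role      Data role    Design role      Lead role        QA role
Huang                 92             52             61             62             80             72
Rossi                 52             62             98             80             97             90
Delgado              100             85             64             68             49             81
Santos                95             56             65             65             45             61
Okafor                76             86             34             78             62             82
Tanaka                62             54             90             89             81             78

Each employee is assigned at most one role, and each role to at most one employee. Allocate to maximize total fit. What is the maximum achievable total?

Optimal: Huang→Lead role (80 pts), Rossi→Data role (98 pts), Delgado→Backend role (85 pts), Santos→Frontend role (95 pts), Okafor→QA role (82 pts), Tanaka→Design role (89 pts) — total 80+98+85+95+82+89 = 529 pts.
Row-greedy (each employee in turn takes its best remaining role) gives 503 pts, worse by 26.
No other one-to-one assignment exceeds 529 pts.

Max total: 529 pts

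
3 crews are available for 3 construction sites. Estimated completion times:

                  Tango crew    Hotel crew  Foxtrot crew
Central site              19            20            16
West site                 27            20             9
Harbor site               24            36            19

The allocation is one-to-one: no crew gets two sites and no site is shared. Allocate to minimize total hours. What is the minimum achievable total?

Optimal: Tango crew→Harbor site (24 hours), Hotel crew→Central site (20 hours), Foxtrot crew→West site (9 hours) — total 24+20+9 = 53 hours.
Min-entry greedy (repeatedly take the single cheapest remaining cell) gives 64 hours, worse by 11.
Next-best assignment: Tango crew→Central site, Hotel crew→West site, Foxtrot crew→Harbor site = 58 hours.

Minimum total: 53 hours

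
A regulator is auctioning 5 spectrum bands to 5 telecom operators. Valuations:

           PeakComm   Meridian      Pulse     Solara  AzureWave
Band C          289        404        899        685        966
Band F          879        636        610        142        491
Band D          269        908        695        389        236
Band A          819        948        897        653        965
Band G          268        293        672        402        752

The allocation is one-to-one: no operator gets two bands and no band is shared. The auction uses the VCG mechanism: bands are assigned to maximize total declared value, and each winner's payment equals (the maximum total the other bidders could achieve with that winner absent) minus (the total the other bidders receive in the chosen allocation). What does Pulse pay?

Efficient allocation: PeakComm→Band F ($879M), Meridian→Band D ($908M), Pulse→Band A ($897M), Solara→Band C ($685M), AzureWave→Band G ($752M); total welfare W = $4121M.
Pulse receives Band A at value $897M, so the others get W − 897 = $3224M.
Without Pulse: best allocation of the remaining 4 bidders over all 5 bands is PeakComm→Band F ($879M), Meridian→Band D ($908M), Solara→Band C ($685M), AzureWave→Band A ($965M), total $3437M.
VCG payment = (others' best without Pulse) − (others' welfare with Pulse) = 3437 − 3224 = $213M.

Pulse pays $213M.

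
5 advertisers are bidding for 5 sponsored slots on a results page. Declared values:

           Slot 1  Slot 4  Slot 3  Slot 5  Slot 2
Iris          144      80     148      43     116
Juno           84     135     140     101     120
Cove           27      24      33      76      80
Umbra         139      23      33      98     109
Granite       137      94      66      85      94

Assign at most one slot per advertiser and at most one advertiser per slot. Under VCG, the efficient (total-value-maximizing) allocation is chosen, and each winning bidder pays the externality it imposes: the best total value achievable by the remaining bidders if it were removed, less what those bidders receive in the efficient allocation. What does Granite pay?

Granite pays $34.

Efficient allocation: Iris→Slot 3 ($148), Juno→Slot 4 ($135), Cove→Slot 5 ($76), Umbra→Slot 2 ($109), Granite→Slot 1 ($137); total welfare W = $605.
Granite receives Slot 1 at value $137, so the others get W − 137 = $468.
Without Granite: best allocation of the remaining 4 bidders over all 5 slots is Iris→Slot 3 ($148), Juno→Slot 4 ($135), Cove→Slot 2 ($80), Umbra→Slot 1 ($139), total $502.
VCG payment = (others' best without Granite) − (others' welfare with Granite) = 502 − 468 = $34.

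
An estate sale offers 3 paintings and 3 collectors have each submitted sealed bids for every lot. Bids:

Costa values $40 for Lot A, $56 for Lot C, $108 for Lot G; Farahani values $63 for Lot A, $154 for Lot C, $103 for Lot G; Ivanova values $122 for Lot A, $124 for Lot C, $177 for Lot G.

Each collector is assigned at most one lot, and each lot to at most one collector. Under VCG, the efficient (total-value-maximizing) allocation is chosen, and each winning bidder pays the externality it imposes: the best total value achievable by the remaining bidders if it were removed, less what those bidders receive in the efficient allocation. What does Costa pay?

Costa pays $55.

Efficient allocation: Costa→Lot G ($108), Farahani→Lot C ($154), Ivanova→Lot A ($122); total welfare W = $384.
Costa receives Lot G at value $108, so the others get W − 108 = $276.
Without Costa: best allocation of the remaining 2 bidders over all 3 lots is Farahani→Lot C ($154), Ivanova→Lot G ($177), total $331.
VCG payment = (others' best without Costa) − (others' welfare with Costa) = 331 − 276 = $55.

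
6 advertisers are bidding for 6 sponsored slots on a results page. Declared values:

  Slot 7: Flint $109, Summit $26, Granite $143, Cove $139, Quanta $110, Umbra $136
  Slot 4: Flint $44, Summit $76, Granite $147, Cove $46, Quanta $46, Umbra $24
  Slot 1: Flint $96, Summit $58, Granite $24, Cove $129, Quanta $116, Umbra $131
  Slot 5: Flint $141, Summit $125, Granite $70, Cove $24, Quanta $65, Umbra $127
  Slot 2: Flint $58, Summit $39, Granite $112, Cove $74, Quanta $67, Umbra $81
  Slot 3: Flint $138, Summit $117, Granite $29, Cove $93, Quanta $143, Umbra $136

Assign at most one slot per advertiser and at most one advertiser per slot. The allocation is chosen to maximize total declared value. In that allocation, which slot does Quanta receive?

Quanta receives Slot 2.

Optimal: Flint→Slot 3 ($138), Summit→Slot 5 ($125), Granite→Slot 4 ($147), Cove→Slot 7 ($139), Quanta→Slot 2 ($67), Umbra→Slot 1 ($131) — total 138+125+147+139+67+131 = $747.
Max-entry greedy (repeatedly take the single best remaining cell) gives $740, worse by 7.
Next-best assignment: Flint→Slot 3, Summit→Slot 5, Granite→Slot 4, Cove→Slot 7, Quanta→Slot 1, Umbra→Slot 2 = $746.
Swapping Cove↔Umbra (Cove→Slot 1 $129, Umbra→Slot 7 $136) loses 5.
No other one-to-one assignment exceeds $747.
Quanta's own top slot is Slot 3 ($143), but forcing Quanta→Slot 3 and reassigning the rest optimally gives only $743 — worse by 4.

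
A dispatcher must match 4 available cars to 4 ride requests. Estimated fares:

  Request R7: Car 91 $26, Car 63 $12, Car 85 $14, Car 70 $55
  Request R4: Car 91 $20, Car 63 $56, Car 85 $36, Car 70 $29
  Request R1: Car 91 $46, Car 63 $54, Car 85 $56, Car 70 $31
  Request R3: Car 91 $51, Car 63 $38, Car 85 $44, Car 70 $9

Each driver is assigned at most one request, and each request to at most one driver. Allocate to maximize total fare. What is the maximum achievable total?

Optimal: Car 91→Request R3 ($51), Car 63→Request R4 ($56), Car 85→Request R1 ($56), Car 70→Request R7 ($55) — total 51+56+56+55 = $218.
Swapping Car 85↔Car 91 (Car 85→Request R3 $44, Car 91→Request R1 $46) loses 17.

Maximum total: $218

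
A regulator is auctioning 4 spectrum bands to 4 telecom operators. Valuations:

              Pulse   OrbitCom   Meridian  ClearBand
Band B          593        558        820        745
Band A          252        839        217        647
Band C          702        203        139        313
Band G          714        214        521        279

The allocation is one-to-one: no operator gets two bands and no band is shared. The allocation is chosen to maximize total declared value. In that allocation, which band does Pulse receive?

Pulse receives Band C.

Optimal: Pulse→Band C ($702M), OrbitCom→Band A ($839M), Meridian→Band G ($521M), ClearBand→Band B ($745M) — total 702+839+521+745 = $2807M.
Row-greedy (each operator in turn takes its best remaining band) gives $2686M, worse by 121.
Next-best assignment: Pulse→Band G, OrbitCom→Band A, Meridian→Band B, ClearBand→Band C = $2686M.
Every other assignment is strictly worse.
Pulse's own top band is Band G ($714M), but forcing Pulse→Band G and reassigning the rest optimally gives only $2686M — worse by 121.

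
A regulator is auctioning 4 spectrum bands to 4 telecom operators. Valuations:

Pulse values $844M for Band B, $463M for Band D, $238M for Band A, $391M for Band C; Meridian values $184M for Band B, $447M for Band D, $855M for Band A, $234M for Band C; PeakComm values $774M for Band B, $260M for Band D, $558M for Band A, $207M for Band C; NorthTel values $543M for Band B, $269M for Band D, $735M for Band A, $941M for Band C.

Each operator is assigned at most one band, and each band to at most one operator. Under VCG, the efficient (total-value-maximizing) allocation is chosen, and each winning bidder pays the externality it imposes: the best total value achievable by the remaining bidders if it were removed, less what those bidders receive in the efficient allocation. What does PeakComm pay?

PeakComm pays $381M.

Efficient allocation: Pulse→Band D ($463M), Meridian→Band A ($855M), PeakComm→Band B ($774M), NorthTel→Band C ($941M); total welfare W = $3033M.
PeakComm receives Band B at value $774M, so the others get W − 774 = $2259M.
Without PeakComm: best allocation of the remaining 3 bidders over all 4 bands is Pulse→Band B ($844M), Meridian→Band A ($855M), NorthTel→Band C ($941M), total $2640M.
VCG payment = (others' best without PeakComm) − (others' welfare with PeakComm) = 2640 − 2259 = $381M.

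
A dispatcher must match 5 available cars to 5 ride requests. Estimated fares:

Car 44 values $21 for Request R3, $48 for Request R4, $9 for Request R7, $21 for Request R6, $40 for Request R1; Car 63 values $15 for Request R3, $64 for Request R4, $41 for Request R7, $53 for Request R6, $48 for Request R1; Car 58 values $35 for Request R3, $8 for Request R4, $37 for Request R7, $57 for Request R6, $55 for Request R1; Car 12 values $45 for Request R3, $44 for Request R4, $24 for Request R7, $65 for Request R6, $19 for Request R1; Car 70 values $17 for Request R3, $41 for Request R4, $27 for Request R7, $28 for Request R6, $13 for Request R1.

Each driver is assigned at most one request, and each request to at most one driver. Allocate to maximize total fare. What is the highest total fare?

Optimal: Car 44→Request R1 ($40), Car 63→Request R4 ($64), Car 58→Request R6 ($57), Car 12→Request R3 ($45), Car 70→Request R7 ($27) — total 40+64+57+45+27 = $233.
Next-best assignment: Car 44→Request R3, Car 63→Request R4, Car 58→Request R1, Car 12→Request R6, Car 70→Request R7 = $232.
Swapping Car 58↔Car 12 (Car 58→Request R3 $35, Car 12→Request R6 $65) loses 2.
Every other assignment is strictly worse.

Max total: $233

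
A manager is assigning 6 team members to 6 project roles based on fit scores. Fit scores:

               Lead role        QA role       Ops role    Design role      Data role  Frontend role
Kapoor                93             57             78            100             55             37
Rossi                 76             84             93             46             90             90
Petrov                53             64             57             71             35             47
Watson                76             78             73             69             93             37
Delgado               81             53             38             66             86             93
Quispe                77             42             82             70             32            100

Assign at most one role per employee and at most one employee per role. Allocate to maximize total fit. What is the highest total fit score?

Maximum total: 531 pts

Optimal: Kapoor→Design role (100 pts), Rossi→Ops role (93 pts), Petrov→QA role (64 pts), Watson→Data role (93 pts), Delgado→Lead role (81 pts), Quispe→Frontend role (100 pts) — total 100+93+64+93+81+100 = 531 pts.
Column-greedy (each role in turn goes to its best remaining employee) gives 516 pts, worse by 15.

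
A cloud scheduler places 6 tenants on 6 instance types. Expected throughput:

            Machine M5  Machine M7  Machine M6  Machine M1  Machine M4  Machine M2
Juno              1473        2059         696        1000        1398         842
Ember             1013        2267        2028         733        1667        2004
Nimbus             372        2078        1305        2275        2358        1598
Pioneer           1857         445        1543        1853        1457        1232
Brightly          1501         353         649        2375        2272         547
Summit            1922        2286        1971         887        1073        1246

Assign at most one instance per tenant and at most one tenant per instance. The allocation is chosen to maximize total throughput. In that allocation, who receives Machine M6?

Treat this as an assignment problem: match each tenant to one instance.
Optimal: Juno→Machine M7 (2059 ops/s), Ember→Machine M2 (2004 ops/s), Nimbus→Machine M4 (2358 ops/s), Pioneer→Machine M5 (1857 ops/s), Brightly→Machine M1 (2375 ops/s), Summit→Machine M6 (1971 ops/s) — total 2059+2004+2358+1857+2375+1971 = 12624 ops/s.
Next-best assignment: Juno→Machine M7, Ember→Machine M2, Nimbus→Machine M1, Pioneer→Machine M5, Brightly→Machine M4, Summit→Machine M6 = 12438 ops/s.
Summit's own top instance is Machine M7 (2286 ops/s), but forcing Summit→Machine M7 and reassigning the rest optimally gives only 12039 ops/s — worse by 585.

Summit receives Machine M6.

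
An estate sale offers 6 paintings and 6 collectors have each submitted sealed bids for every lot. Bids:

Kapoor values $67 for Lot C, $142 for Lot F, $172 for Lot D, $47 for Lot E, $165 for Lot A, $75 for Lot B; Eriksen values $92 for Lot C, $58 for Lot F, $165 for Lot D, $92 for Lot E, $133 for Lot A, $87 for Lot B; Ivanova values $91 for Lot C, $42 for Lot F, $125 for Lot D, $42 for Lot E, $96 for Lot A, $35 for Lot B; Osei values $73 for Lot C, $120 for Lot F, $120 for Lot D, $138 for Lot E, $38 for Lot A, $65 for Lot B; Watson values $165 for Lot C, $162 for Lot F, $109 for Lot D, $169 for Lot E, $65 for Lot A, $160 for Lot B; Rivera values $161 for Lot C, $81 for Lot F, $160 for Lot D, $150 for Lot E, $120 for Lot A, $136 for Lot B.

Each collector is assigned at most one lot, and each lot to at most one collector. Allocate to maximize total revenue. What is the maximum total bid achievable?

Maximum total: $862

Optimal: Kapoor→Lot F ($142), Eriksen→Lot D ($165), Ivanova→Lot A ($96), Osei→Lot E ($138), Watson→Lot B ($160), Rivera→Lot C ($161) — total 142+165+96+138+160+161 = $862.
Column-greedy (each lot in turn goes to its best remaining collector) gives $783, worse by 79.
Next-best assignment: Kapoor→Lot F, Eriksen→Lot A, Ivanova→Lot D, Osei→Lot E, Watson→Lot B, Rivera→Lot C = $859.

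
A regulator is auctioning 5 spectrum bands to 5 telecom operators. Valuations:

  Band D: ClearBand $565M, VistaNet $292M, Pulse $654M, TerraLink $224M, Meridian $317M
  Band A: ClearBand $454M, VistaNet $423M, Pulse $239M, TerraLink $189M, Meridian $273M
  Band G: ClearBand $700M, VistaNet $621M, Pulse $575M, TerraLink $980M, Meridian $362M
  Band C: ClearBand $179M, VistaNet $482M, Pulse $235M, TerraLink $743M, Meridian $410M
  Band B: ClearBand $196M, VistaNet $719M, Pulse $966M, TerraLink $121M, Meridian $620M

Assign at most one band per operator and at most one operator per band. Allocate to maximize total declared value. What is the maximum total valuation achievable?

This is a one-to-one assignment (maximum-weight bipartite matching).
Optimal: ClearBand→Band D ($565M), VistaNet→Band A ($423M), Pulse→Band B ($966M), TerraLink→Band G ($980M), Meridian→Band C ($410M) — total 565+423+966+980+410 = $3344M.
Row-greedy (each operator in turn takes its best remaining band) gives $3089M, worse by 255.

Max total: $3344M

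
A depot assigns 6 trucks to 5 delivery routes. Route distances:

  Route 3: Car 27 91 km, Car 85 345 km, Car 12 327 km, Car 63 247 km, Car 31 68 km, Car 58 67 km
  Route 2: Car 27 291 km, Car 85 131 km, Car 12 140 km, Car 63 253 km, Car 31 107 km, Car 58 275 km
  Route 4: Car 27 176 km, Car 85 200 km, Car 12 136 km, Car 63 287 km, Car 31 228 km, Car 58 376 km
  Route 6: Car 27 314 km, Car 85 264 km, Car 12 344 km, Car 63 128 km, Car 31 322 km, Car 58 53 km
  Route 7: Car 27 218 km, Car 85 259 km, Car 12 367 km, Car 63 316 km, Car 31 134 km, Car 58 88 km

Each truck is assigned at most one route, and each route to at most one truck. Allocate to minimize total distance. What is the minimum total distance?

Treat this as an assignment problem: match each truck to one route.
Optimal: Car 27→Route 3 (91 km), Car 85→Route 2 (131 km), Car 12→Route 4 (136 km), Car 58→Route 6 (53 km), Car 31→Route 7 (134 km) — total 91+131+136+53+134 = 545 km.
Column-greedy (each route in turn goes to its cheapest remaining truck) gives 656 km, worse by 111.
Swapping Car 85↔Car 12 (Car 85→Route 4 200 km, Car 12→Route 2 140 km) adds 73.

Min total: 545 km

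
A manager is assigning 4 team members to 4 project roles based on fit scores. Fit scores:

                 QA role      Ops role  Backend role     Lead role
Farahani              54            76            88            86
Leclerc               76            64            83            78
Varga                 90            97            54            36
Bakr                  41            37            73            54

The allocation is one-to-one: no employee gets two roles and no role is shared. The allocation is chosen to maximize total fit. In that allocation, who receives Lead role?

This is a one-to-one assignment (maximum-weight bipartite matching).
Optimal: Farahani→Lead role (86 pts), Leclerc→QA role (76 pts), Varga→Ops role (97 pts), Bakr→Backend role (73 pts) — total 86+76+97+73 = 332 pts.
Column-greedy (each role in turn goes to its best remaining employee) gives 303 pts, worse by 29.
Next-best assignment: Farahani→Ops role, Leclerc→Lead role, Varga→QA role, Bakr→Backend role = 317 pts.
Checked against all permutations: 332 pts is optimal.
Farahani's own top role is Backend role (88 pts), but forcing Farahani→Backend role and reassigning the rest optimally gives only 315 pts — worse by 17.

Farahani receives Lead role.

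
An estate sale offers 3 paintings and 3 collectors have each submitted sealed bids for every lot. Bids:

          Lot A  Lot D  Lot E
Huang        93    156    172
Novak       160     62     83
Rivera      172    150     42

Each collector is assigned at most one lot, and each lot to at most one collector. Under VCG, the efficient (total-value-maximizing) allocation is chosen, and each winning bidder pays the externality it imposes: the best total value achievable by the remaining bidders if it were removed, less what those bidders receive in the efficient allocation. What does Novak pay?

Novak pays $22.

Efficient allocation: Huang→Lot E ($172), Novak→Lot A ($160), Rivera→Lot D ($150); total welfare W = $482.
Novak receives Lot A at value $160, so the others get W − 160 = $322.
Without Novak: best allocation of the remaining 2 bidders over all 3 lots is Huang→Lot E ($172), Rivera→Lot A ($172), total $344.
VCG payment = (others' best without Novak) − (others' welfare with Novak) = 344 − 322 = $22.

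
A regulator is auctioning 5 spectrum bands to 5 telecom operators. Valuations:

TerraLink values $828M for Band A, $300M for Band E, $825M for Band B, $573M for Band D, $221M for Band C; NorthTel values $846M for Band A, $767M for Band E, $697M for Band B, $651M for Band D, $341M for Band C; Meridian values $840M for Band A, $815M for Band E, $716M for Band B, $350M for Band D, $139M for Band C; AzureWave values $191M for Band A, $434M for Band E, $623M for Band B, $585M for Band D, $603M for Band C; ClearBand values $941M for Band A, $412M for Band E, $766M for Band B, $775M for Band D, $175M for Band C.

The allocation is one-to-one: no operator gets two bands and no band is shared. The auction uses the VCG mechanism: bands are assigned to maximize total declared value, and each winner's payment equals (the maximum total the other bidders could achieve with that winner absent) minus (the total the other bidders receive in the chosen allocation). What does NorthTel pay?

Efficient allocation: TerraLink→Band B ($825M), NorthTel→Band A ($846M), Meridian→Band E ($815M), AzureWave→Band C ($603M), ClearBand→Band D ($775M); total welfare W = $3864M.
NorthTel receives Band A at value $846M, so the others get W − 846 = $3018M.
Without NorthTel: best allocation of the remaining 4 bidders over all 5 bands is TerraLink→Band B ($825M), Meridian→Band E ($815M), AzureWave→Band C ($603M), ClearBand→Band A ($941M), total $3184M.
VCG payment = (others' best without NorthTel) − (others' welfare with NorthTel) = 3184 − 3018 = $166M.

NorthTel pays $166M.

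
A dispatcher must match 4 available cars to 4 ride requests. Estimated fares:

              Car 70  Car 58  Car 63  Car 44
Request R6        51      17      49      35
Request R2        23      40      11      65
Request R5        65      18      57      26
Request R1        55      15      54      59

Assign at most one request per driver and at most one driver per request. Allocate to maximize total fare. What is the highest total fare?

Optimal: Car 70→Request R5 ($65), Car 58→Request R2 ($40), Car 63→Request R6 ($49), Car 44→Request R1 ($59) — total 65+40+49+59 = $213.
Row-greedy (each driver in turn takes its best remaining request) gives $194, worse by 19.
No other one-to-one assignment exceeds $213.

Maximum total: $213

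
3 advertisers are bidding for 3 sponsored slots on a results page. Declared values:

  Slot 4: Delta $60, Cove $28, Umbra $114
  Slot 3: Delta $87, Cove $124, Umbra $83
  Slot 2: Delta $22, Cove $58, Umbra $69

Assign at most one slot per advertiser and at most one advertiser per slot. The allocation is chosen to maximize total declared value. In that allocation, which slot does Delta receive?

Delta receives Slot 2.

Optimal: Delta→Slot 2 ($22), Cove→Slot 3 ($124), Umbra→Slot 4 ($114) — total 22+124+114 = $260.
Next-best assignment: Delta→Slot 3, Cove→Slot 2, Umbra→Slot 4 = $259.
Delta's own top slot is Slot 3 ($87), but forcing Delta→Slot 3 and reassigning the rest optimally gives only $259 — worse by 1.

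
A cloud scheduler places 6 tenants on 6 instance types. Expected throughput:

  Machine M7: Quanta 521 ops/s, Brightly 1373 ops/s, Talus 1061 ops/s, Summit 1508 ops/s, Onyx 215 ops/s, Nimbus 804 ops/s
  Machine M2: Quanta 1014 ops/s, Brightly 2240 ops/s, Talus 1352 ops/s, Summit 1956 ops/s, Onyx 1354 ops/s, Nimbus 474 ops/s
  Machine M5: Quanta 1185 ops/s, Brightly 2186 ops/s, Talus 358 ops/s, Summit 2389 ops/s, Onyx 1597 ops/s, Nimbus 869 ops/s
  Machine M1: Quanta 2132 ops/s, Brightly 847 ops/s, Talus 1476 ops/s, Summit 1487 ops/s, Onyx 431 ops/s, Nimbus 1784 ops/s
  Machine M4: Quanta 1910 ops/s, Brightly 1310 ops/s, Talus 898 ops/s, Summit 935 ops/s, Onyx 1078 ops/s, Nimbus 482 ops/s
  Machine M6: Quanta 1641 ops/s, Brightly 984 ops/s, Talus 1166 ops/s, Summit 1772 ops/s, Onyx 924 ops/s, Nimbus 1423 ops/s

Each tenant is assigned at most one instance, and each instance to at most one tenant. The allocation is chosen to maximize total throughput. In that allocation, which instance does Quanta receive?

Quanta receives Machine M4.

Optimal: Quanta→Machine M4 (1910 ops/s), Brightly→Machine M2 (2240 ops/s), Talus→Machine M7 (1061 ops/s), Summit→Machine M6 (1772 ops/s), Onyx→Machine M5 (1597 ops/s), Nimbus→Machine M1 (1784 ops/s) — total 1910+2240+1061+1772+1597+1784 = 10364 ops/s.
Max-entry greedy (repeatedly take the single best remaining cell) gives 10323 ops/s, worse by 41.
Swapping Summit↔Brightly (Summit→Machine M2 1956 ops/s, Brightly→Machine M6 984 ops/s) loses 1072.
Quanta's own top instance is Machine M1 (2132 ops/s), but forcing Quanta→Machine M1 and reassigning the rest optimally gives only 10323 ops/s — worse by 41.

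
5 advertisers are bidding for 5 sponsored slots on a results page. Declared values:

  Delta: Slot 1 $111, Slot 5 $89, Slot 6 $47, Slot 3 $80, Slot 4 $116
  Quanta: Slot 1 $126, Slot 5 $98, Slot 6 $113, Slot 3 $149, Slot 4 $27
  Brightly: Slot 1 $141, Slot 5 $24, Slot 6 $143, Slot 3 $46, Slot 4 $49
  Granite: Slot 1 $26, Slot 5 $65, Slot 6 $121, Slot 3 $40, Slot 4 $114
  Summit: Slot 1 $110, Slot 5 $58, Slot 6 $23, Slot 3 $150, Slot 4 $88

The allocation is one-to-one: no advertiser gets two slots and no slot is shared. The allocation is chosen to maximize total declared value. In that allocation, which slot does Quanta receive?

Optimal: Delta→Slot 4 ($116), Quanta→Slot 5 ($98), Brightly→Slot 1 ($141), Granite→Slot 6 ($121), Summit→Slot 3 ($150) — total 116+98+141+121+150 = $626.
Row-greedy (each advertiser in turn takes its best remaining slot) gives $583, worse by 43.
Swapping Quanta↔Granite (Quanta→Slot 6 $113, Granite→Slot 5 $65) loses 41.
Quanta's own top slot is Slot 3 ($149), but forcing Quanta→Slot 3 and reassigning the rest optimally gives only $605 — worse by 21.

Quanta receives Slot 5.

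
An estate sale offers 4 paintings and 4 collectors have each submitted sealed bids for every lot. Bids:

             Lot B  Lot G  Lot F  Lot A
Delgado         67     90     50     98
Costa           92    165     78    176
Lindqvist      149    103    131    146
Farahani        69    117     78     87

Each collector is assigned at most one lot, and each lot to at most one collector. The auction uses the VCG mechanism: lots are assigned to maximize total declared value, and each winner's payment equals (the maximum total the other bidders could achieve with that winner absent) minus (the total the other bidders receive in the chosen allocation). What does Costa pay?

Costa pays $47.

Efficient allocation: Delgado→Lot G ($90), Costa→Lot A ($176), Lindqvist→Lot B ($149), Farahani→Lot F ($78); total welfare W = $493.
Costa receives Lot A at value $176, so the others get W − 176 = $317.
Without Costa: best allocation of the remaining 3 bidders over all 4 lots is Delgado→Lot A ($98), Lindqvist→Lot B ($149), Farahani→Lot G ($117), total $364.
VCG payment = (others' best without Costa) − (others' welfare with Costa) = 364 − 317 = $47.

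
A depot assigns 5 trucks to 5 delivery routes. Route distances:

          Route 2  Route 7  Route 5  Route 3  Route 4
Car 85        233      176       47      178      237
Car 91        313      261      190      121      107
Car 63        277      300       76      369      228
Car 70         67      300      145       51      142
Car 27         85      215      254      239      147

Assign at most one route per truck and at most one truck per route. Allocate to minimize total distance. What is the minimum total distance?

Optimal: Car 85→Route 7 (176 km), Car 91→Route 4 (107 km), Car 63→Route 5 (76 km), Car 70→Route 3 (51 km), Car 27→Route 2 (85 km) — total 176+107+76+51+85 = 495 km.
Min-entry greedy (repeatedly take the single cheapest remaining cell) gives 590 km, worse by 95.
Next-best assignment: Car 85→Route 7, Car 91→Route 3, Car 63→Route 5, Car 70→Route 2, Car 27→Route 4 = 587 km.
Swapping Car 91↔Car 63 (Car 91→Route 5 190 km, Car 63→Route 4 228 km) adds 235.

Min total: 495 km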